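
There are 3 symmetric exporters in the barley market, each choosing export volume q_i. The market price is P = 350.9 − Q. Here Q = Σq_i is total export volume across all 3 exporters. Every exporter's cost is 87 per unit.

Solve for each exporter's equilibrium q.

65.975

A representative exporter's profit is π_i = q_i(350.9 − Q) − 87q_i, with Q = q_i + Σ_{j≠i} q_j.
First-order condition: 263.9 − 2q_i − Σ_{j≠i} q_j = 0.
With identical exporters, set every q_j = q: then 263.9 − 2q − 2q = 0, i.e. q = 263.9/4 = 65.975.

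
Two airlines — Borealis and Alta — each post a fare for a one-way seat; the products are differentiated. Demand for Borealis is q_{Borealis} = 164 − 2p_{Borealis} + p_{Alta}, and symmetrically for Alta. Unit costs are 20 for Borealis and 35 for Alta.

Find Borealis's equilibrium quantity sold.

Borealis's profit: π = (p_{Borealis} − 20)(164 − 2p_{Borealis} + p_{Alta}).
∂π/∂p_{Borealis} = 204 − 4p_{Borealis} + p_{Alta} = 0 ⇒ p_{Borealis} = 51 + 0.25p_{Alta}.
Similarly p_{Alta} = 58.5 + 0.25p_{Borealis}.
Solving the two reaction functions simultaneously: (1 − (0.25)(0.25))p_{Borealis} = 51 + 0.25·58.5, so 0.9375p_{Borealis} = 65.625 and p_{Borealis} = 70.
Then p_{Alta} = 58.5 + 0.25·70 = 76.
q_{Borealis} = 164 − 2·70 + 76 = 100.

100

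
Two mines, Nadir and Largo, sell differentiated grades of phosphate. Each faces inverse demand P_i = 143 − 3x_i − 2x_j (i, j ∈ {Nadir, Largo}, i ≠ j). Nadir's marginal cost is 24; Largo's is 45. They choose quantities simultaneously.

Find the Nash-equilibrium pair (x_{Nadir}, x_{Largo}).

16.1875, 10.9375

Mine Nadir's profit: π = x_{Nadir}(143 − 3x_{Nadir} − 2x_{Largo}) − 24x_{Nadir}.
∂π/∂x_{Nadir} = 119 − 6x_{Nadir} − 2x_{Largo} = 0 ⇒ x_{Nadir} = 119/6 − (1/3)x_{Largo}.
Similarly x_{Largo} = 49/3 − (1/3)x_{Nadir}.
Solving the two reaction functions simultaneously: (1 − (−1/3)(−1/3))x_{Nadir} = 119/6 − (1/3)·(49/3), so (8/9)x_{Nadir} = 259/18 and x_{Nadir} = 16.1875.
Then x_{Largo} = 49/3 − (1/3)·16.1875 = 10.9375.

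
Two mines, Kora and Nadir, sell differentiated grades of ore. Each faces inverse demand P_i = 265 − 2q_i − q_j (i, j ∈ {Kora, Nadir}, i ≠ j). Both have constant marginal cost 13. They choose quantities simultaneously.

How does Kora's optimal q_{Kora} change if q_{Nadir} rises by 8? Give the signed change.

-2

Mine Kora's profit: π = q_{Kora}(265 − 2q_{Kora} − q_{Nadir}) − 13q_{Kora}.
∂π/∂q_{Kora} = 252 − 4q_{Kora} − q_{Nadir} = 0 ⇒ q_{Kora} = 63 − 0.25q_{Nadir}.
The reaction-function slope is −0.25, so an 8-unit rise in q_{Nadir} moves q_{Kora} by −0.25 × 8 = −2. Kora's best response falls — the actions are strategic substitutes.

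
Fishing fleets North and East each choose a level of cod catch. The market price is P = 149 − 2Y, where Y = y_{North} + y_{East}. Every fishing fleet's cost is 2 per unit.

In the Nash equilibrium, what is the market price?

Fishing fleet North's profit: π = y_{North}(149 − 2(y_{North} + y_{East})) − 2y_{North}.
∂π/∂y_{North} = 147 − 4y_{North} − 2y_{East} = 0, so y_{North} = 36.75 − 0.5y_{East}.
Setting y_{North} = y_{East} in the reaction function: y_{North} = 36.75 − 0.5y_{North}, so y_{North} = 36.75 / 1.5 = 24.5.
Equilibrium price: P = 149 − 2·49 = 51.

51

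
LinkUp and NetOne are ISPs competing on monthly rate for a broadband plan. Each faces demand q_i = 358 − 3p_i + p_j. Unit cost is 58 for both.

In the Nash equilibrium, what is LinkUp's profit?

7027.68

LinkUp's profit: π = (p_{LinkUp} − 58)(358 − 3p_{LinkUp} + p_{NetOne}).
∂π/∂p_{LinkUp} = 532 − 6p_{LinkUp} + p_{NetOne} = 0 ⇒ p_{LinkUp} = 266/3 + (1/6)p_{NetOne}.
By symmetry p_{NetOne} = p_{LinkUp}; substituting into the reaction function, (5/6)p_{LinkUp} = 266/3 and p_{LinkUp} = 106.4.
q_{LinkUp} = 358 − 3·106.4 + 106.4 = 145.2.
Profit = (106.4 − 58)·145.2 = 7027.68.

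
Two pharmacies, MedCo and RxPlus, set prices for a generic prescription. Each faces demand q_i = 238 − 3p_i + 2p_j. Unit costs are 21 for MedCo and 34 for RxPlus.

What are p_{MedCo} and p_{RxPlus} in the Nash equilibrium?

MedCo's profit: π = (p_{MedCo} − 21)(238 − 3p_{MedCo} + 2p_{RxPlus}).
∂π/∂p_{MedCo} = 301 − 6p_{MedCo} + 2p_{RxPlus} = 0 ⇒ p_{MedCo} = 301/6 + (1/3)p_{RxPlus}.
Similarly p_{RxPlus} = 170/3 + (1/3)p_{MedCo}.
Plugging p_{RxPlus} into MedCo's best response: p_{MedCo} = 301/6 + (1/3)(170/3 + (1/3)p_{MedCo}) ⇒ (8/9)p_{MedCo} = 1243/18, so p_{MedCo} = 77.6875.
Then p_{RxPlus} = 170/3 + (1/3)·77.6875 = 82.5625.

77.6875, 82.5625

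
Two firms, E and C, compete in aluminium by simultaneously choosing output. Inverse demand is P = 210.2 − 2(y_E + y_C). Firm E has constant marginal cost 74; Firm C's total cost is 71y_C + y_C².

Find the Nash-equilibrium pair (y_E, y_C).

Firm E's profit: π = y_E(210.2 − 2(y_E + y_C)) − 74y_E.
∂π/∂y_E = 136.2 − 4y_E − 2y_C = 0, so y_E = 34.05 − 0.5y_C.
For C: ∂π/∂y_C = 139.2 − 6y_C − 2y_E = 0 ⇒ y_C = 23.2 − (1/3)y_E.
Solving the two reaction functions simultaneously: (1 − (−0.5)(−1/3))y_E = 34.05 − 0.5·23.2, so (5/6)y_E = 22.45 and y_E = 26.94.
Then y_C = 23.2 − (1/3)·26.94 = 14.22.

26.94, 14.22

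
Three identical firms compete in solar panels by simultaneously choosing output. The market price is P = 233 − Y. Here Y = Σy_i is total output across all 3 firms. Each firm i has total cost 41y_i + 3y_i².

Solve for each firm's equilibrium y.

19.2

A representative firm's profit is π_i = y_i(233 − Y) − 41y_i − 3y_i², with Y = y_i + Σ_{j≠i} y_j.
First-order condition: 192 − 8y_i − Σ_{j≠i} y_j = 0.
With identical firms, set every y_j = y: then 192 − 8y − 2y = 0, i.e. y = 192/10 = 19.2.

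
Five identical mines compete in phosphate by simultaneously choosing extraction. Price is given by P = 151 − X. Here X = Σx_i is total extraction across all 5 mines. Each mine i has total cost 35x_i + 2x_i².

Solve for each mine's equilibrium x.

A representative mine's profit is π_i = x_i(151 − X) − 35x_i − 2x_i², with X = x_i + Σ_{j≠i} x_j.
First-order condition: 116 − 6x_i − Σ_{j≠i} x_j = 0.
Imposing symmetry (x_j = x for all j) turns Σ_{j≠i} x_j into 4x, so 116 = 10x and x = 11.6.

11.6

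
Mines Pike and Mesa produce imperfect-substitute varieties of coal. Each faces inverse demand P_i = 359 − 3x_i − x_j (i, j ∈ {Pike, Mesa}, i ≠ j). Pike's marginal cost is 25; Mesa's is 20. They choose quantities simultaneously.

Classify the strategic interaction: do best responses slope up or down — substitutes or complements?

Mine Pike's profit: π = x_{Pike}(359 − 3x_{Pike} − x_{Mesa}) − 25x_{Pike}.
∂π/∂x_{Pike} = 334 − 6x_{Pike} − x_{Mesa} = 0 ⇒ x_{Pike} = 167/3 − (1/6)x_{Mesa}.
The best-response slope dx_{Pike}/dx_{Mesa} = −1/6 < 0: the reaction function is downward-sloping, so the choices are strategic substitutes.

strategic substitutes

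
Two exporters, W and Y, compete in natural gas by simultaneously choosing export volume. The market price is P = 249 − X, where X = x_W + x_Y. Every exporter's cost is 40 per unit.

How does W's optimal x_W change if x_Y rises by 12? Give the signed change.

Exporter W's profit: π = x_W(249 − (x_W + x_Y)) − 40x_W.
∂π/∂x_W = 209 − 2x_W − x_Y = 0, so x_W = 104.5 − 0.5x_Y.
The reaction-function slope is −0.5, so a 12-unit rise in x_Y moves x_W by −0.5 × 12 = −6. W's best response falls — the actions are strategic substitutes.

-6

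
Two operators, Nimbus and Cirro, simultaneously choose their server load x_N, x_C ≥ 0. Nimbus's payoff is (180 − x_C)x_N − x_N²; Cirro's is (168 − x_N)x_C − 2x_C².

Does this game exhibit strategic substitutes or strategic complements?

strategic substitutes

Expanding Nimbus's payoff: 180x_N − x_Cx_N − x_N².
∂π/∂x_N = 180 − x_C − 2x_N = 0, so x_N = 90 − 0.5x_C.
The best-response slope dx_N/dx_C = −0.5 < 0: the reaction function is downward-sloping, so the choices are strategic substitutes.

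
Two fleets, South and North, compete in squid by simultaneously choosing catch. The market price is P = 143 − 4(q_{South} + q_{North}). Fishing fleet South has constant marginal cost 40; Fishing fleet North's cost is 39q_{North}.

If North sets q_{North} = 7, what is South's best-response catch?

9.375

Fishing fleet South's profit: π = q_{South}(143 − 4(q_{South} + q_{North})) − 40q_{South}.
∂π/∂q_{South} = 103 − 8q_{South} − 4q_{North} = 0, so q_{South} = 12.875 − 0.5q_{North}.
At q_{North} = 7: q_{South} = 12.875 − 0.5·7 = 9.375.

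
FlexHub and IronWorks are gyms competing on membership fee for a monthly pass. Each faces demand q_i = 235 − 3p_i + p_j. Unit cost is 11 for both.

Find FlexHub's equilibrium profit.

FlexHub's profit: π = (p_{FlexHub} − 11)(235 − 3p_{FlexHub} + p_{IronWorks}).
∂π/∂p_{FlexHub} = 268 − 6p_{FlexHub} + p_{IronWorks} = 0 ⇒ p_{FlexHub} = 134/3 + (1/6)p_{IronWorks}.
By symmetry p_{IronWorks} = p_{FlexHub}; substituting into the reaction function, (5/6)p_{FlexHub} = 134/3 and p_{FlexHub} = 53.6.
q_{FlexHub} = 235 − 3·53.6 + 53.6 = 127.8.
Profit = (53.6 − 11)·127.8 = 5444.28.

5444.28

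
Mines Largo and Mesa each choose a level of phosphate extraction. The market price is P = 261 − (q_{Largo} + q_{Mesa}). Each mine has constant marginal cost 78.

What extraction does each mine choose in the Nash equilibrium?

61

Mine Largo's profit: π = q_{Largo}(261 − (q_{Largo} + q_{Mesa})) − 78q_{Largo}.
∂π/∂q_{Largo} = 183 − 2q_{Largo} − q_{Mesa} = 0, so q_{Largo} = 91.5 − 0.5q_{Mesa}.
Setting q_{Largo} = q_{Mesa} in the reaction function: q_{Largo} = 91.5 − 0.5q_{Largo}, so q_{Largo} = 91.5 / 1.5 = 61.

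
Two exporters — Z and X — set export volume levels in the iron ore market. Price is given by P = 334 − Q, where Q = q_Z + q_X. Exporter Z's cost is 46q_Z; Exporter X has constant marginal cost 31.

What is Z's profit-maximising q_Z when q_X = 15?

Exporter Z's profit: π = q_Z(334 − (q_Z + q_X)) − 46q_Z.
∂π/∂q_Z = 288 − 2q_Z − q_X = 0, so q_Z = 144 − 0.5q_X.
At q_X = 15: q_Z = 144 − 0.5·15 = 136.5.

136.5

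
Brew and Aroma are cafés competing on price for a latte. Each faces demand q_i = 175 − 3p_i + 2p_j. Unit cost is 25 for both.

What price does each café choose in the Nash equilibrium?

Brew's profit: π = (p_{Brew} − 25)(175 − 3p_{Brew} + 2p_{Aroma}).
∂π/∂p_{Brew} = 250 − 6p_{Brew} + 2p_{Aroma} = 0 ⇒ p_{Brew} = 125/3 + (1/3)p_{Aroma}.
The game is symmetric, so in equilibrium p_{Aroma} = p_{Brew}: the reaction function gives (2/3)p_{Brew} = 125/3, hence p_{Brew} = 62.5.

62.5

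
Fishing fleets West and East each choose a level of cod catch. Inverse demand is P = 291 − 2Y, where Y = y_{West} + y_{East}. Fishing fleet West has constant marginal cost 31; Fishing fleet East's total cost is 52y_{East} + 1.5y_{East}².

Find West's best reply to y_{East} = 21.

54.5

Fishing fleet West's profit: π = y_{West}(291 − 2(y_{West} + y_{East})) − 31y_{West}.
∂π/∂y_{West} = 260 − 4y_{West} − 2y_{East} = 0, so y_{West} = 65 − 0.5y_{East}.
At y_{East} = 21: y_{West} = 65 − 0.5·21 = 54.5.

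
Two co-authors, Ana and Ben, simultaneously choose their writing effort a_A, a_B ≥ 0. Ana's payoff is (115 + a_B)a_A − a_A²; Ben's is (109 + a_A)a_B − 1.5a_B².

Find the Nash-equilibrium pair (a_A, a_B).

Expanding Ana's payoff: 115a_A + a_Ba_A − a_A².
∂π/∂a_A = 115 + a_B − 2a_A = 0, so a_A = 57.5 + 0.5a_B.
Likewise for Ben: a_B = 109/3 + (1/3)a_A.
Substituting the second reaction function into the first: a_A = 57.5 + 0.5(109/3 + (1/3)a_A), which gives (5/6)a_A = 227/3 ⇒ a_A = 90.8.
Then a_B = 109/3 + (1/3)·90.8 = 66.6.

90.8, 66.6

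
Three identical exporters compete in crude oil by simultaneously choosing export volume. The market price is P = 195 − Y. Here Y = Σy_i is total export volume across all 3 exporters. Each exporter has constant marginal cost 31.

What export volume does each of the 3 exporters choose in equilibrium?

A representative exporter's profit is π_i = y_i(195 − Y) − 31y_i, with Y = y_i + Σ_{j≠i} y_j.
First-order condition: 164 − 2y_i − Σ_{j≠i} y_j = 0.
With identical exporters, set every y_j = y: then 164 − 2y − 2y = 0, i.e. y = 164/4 = 41.

41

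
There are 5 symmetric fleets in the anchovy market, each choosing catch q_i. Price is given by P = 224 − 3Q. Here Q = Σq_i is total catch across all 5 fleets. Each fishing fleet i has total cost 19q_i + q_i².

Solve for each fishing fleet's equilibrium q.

10.25

A representative fishing fleet's profit is π_i = q_i(224 − 3Q) − 19q_i − q_i², with Q = q_i + Σ_{j≠i} q_j.
First-order condition: 205 − 8q_i − 3Σ_{j≠i} q_j = 0.
With identical fishing fleets, set every q_j = q: then 205 − 8q − 12q = 0, i.e. q = 205/20 = 10.25.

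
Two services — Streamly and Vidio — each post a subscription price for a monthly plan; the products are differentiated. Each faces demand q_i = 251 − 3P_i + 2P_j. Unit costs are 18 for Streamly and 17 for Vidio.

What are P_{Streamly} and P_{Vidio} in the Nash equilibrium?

Streamly's profit: π = (P_{Streamly} − 18)(251 − 3P_{Streamly} + 2P_{Vidio}).
∂π/∂P_{Streamly} = 305 − 6P_{Streamly} + 2P_{Vidio} = 0 ⇒ P_{Streamly} = 305/6 + (1/3)P_{Vidio}.
Similarly P_{Vidio} = 151/3 + (1/3)P_{Streamly}.
Substituting the second reaction function into the first: P_{Streamly} = 305/6 + (1/3)(151/3 + (1/3)P_{Streamly}), which gives (8/9)P_{Streamly} = 1217/18 ⇒ P_{Streamly} = 76.0625.
Then P_{Vidio} = 151/3 + (1/3)·76.0625 = 75.6875.

76.0625, 75.6875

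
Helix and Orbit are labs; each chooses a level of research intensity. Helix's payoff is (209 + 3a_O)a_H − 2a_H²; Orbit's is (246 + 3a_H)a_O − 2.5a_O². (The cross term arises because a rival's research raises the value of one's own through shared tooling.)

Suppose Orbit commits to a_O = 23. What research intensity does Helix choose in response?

Expanding Helix's payoff: 209a_H + 3a_Oa_H − 2a_H².
∂π/∂a_H = 209 + 3a_O − 4a_H = 0, so a_H = 52.25 + 0.75a_O.
At a_O = 23: a_H = 52.25 + 0.75·23 = 69.5.

69.5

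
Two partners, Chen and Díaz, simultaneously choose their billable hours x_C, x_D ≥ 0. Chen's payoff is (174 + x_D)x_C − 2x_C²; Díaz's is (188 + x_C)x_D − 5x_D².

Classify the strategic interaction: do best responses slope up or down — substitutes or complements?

Expanding Chen's payoff: 174x_C + x_Dx_C − 2x_C².
∂π/∂x_C = 174 + x_D − 4x_C = 0, so x_C = 43.5 + 0.25x_D.
The best-response slope dx_C/dx_D = 0.25 > 0: the reaction function is upward-sloping, so the choices are strategic complements.

strategic complements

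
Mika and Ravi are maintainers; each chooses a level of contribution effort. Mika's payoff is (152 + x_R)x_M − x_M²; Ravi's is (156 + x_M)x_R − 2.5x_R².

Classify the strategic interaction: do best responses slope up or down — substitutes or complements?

strategic complements

Expanding Mika's payoff: 152x_M + x_Rx_M − x_M².
∂π/∂x_M = 152 + x_R − 2x_M = 0, so x_M = 76 + 0.5x_R.
The best-response slope dx_M/dx_R = 0.5 > 0: the reaction function is upward-sloping, so the choices are strategic complements.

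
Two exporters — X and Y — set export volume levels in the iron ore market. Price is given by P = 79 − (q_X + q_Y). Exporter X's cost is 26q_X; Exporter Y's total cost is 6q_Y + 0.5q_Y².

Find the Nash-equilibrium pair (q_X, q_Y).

17.2, 18.6

Exporter X's profit: π = q_X(79 − (q_X + q_Y)) − 26q_X.
∂π/∂q_X = 53 − 2q_X − q_Y = 0, so q_X = 26.5 − 0.5q_Y.
For Y: ∂π/∂q_Y = 73 − 3q_Y − q_X = 0 ⇒ q_Y = 73/3 − (1/3)q_X.
Plugging q_Y into X's best response: q_X = 26.5 − 0.5(73/3 − (1/3)q_X) ⇒ (5/6)q_X = 43/3, so q_X = 17.2.
Then q_Y = 73/3 − (1/3)·17.2 = 18.6.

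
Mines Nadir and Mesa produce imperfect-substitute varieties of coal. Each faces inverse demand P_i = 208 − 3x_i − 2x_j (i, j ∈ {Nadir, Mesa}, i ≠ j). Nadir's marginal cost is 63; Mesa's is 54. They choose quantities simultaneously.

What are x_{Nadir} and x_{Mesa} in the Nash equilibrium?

17.5625, 19.8125

Mine Nadir's profit: π = x_{Nadir}(208 − 3x_{Nadir} − 2x_{Mesa}) − 63x_{Nadir}.
∂π/∂x_{Nadir} = 145 − 6x_{Nadir} − 2x_{Mesa} = 0 ⇒ x_{Nadir} = 145/6 − (1/3)x_{Mesa}.
Similarly x_{Mesa} = 77/3 − (1/3)x_{Nadir}.
Substituting the second reaction function into the first: x_{Nadir} = 145/6 − (1/3)(77/3 − (1/3)x_{Nadir}), which gives (8/9)x_{Nadir} = 281/18 ⇒ x_{Nadir} = 17.5625.
Then x_{Mesa} = 77/3 − (1/3)·17.5625 = 19.8125.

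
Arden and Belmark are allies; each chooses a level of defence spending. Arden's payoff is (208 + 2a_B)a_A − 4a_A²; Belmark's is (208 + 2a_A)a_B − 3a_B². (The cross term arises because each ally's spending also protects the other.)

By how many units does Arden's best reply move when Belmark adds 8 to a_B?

Expanding Arden's payoff: 208a_A + 2a_Ba_A − 4a_A².
∂π/∂a_A = 208 + 2a_B − 8a_A = 0, so a_A = 26 + 0.25a_B.
The reaction-function slope is 0.25, so an 8-unit rise in a_B moves a_A by 0.25 × 8 = 2. Arden's best response rises — the actions are strategic complements.

2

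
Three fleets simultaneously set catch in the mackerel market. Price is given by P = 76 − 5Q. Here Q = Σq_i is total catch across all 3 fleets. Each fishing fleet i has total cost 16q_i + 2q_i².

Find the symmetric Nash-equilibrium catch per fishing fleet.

A representative fishing fleet's profit is π_i = q_i(76 − 5Q) − 16q_i − 2q_i², with Q = q_i + Σ_{j≠i} q_j.
First-order condition: 60 − 14q_i − 5Σ_{j≠i} q_j = 0.
In a symmetric equilibrium every fishing fleet chooses the same q, so Σ_{j≠i} q_j = 2q. The condition becomes 60 − 24q = 0, giving q = 60/24 = 2.5.

2.5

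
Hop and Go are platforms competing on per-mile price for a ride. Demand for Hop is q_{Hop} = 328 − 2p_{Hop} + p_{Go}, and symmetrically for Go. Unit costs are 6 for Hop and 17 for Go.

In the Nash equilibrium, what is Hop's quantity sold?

217.6

Hop's profit: π = (p_{Hop} − 6)(328 − 2p_{Hop} + p_{Go}).
∂π/∂p_{Hop} = 340 − 4p_{Hop} + p_{Go} = 0 ⇒ p_{Hop} = 85 + 0.25p_{Go}.
Similarly p_{Go} = 90.5 + 0.25p_{Hop}.
Substituting the second reaction function into the first: p_{Hop} = 85 + 0.25(90.5 + 0.25p_{Hop}), which gives 0.9375p_{Hop} = 107.625 ⇒ p_{Hop} = 114.8.
Then p_{Go} = 90.5 + 0.25·114.8 = 119.2.
q_{Hop} = 328 − 2·114.8 + 119.2 = 217.6.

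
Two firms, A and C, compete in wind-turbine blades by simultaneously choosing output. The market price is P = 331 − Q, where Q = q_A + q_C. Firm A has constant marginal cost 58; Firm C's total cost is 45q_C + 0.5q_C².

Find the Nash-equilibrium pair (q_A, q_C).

Firm A's profit: π = q_A(331 − (q_A + q_C)) − 58q_A.
∂π/∂q_A = 273 − 2q_A − q_C = 0, so q_A = 136.5 − 0.5q_C.
For C: ∂π/∂q_C = 286 − 3q_C − q_A = 0 ⇒ q_C = 286/3 − (1/3)q_A.
Substituting the second reaction function into the first: q_A = 136.5 − 0.5(286/3 − (1/3)q_A), which gives (5/6)q_A = 533/6 ⇒ q_A = 106.6.
Then q_C = 286/3 − (1/3)·106.6 = 59.8.

106.6, 59.8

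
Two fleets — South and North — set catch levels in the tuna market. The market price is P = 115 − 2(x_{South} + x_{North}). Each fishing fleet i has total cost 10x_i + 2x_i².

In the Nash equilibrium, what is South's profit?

Fishing fleet South's profit: π = x_{South}(115 − 2(x_{South} + x_{North})) − 10x_{South} − 2x_{South}².
∂π/∂x_{South} = 105 − 8x_{South} − 2x_{North} = 0, so x_{South} = 13.125 − 0.25x_{North}.
The game is symmetric, so in equilibrium x_{North} = x_{South}: the reaction function gives 1.25x_{South} = 13.125, hence x_{South} = 10.5.
Price P = 115 − 2·21 = 73.
South's profit: (73 − 10)·10.5 − 2(10.5)² = 441.

441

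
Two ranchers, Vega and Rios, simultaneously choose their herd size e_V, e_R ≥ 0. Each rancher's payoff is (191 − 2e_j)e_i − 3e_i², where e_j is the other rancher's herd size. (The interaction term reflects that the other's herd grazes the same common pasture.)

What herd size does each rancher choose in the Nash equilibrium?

23.875

Vega's payoff is (191 − 2e_R)e_V − 3e_V².
∂π/∂e_V = 191 − 2e_R − 6e_V = 0, so e_V = 191/6 − (1/3)e_R.
By symmetry e_R = e_V; substituting into the reaction function, (4/3)e_V = 191/6 and e_V = 23.875.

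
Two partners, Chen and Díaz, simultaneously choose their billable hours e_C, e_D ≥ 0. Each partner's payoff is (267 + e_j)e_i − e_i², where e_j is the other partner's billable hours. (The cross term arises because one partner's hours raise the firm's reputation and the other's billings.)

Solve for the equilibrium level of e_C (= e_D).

Chen's payoff is (267 + e_D)e_C − e_C².
∂π/∂e_C = 267 + e_D − 2e_C = 0, so e_C = 133.5 + 0.5e_D.
The game is symmetric, so in equilibrium e_D = e_C: the reaction function gives 0.5e_C = 133.5, hence e_C = 267.

267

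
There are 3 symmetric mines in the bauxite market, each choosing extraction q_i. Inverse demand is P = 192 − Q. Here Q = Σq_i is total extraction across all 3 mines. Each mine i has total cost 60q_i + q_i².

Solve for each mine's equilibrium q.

22

A representative mine's profit is π_i = q_i(192 − Q) − 60q_i − q_i², with Q = q_i + Σ_{j≠i} q_j.
First-order condition: 132 − 4q_i − Σ_{j≠i} q_j = 0.
Imposing symmetry (q_j = q for all j) turns Σ_{j≠i} q_j into 2q, so 132 = 6q and q = 22.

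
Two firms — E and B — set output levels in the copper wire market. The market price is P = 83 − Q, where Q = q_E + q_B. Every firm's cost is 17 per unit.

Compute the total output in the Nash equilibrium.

Firm E's profit: π = q_E(83 − (q_E + q_B)) − 17q_E.
∂π/∂q_E = 66 − 2q_E − q_B = 0, so q_E = 33 − 0.5q_B.
The game is symmetric, so in equilibrium q_B = q_E: the reaction function gives 1.5q_E = 33, hence q_E = 22.
Total output: 22 + 22 = 44.

44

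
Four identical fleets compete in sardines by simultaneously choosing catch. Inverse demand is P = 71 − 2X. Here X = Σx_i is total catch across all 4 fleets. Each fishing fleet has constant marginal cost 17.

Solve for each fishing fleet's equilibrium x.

A representative fishing fleet's profit is π_i = x_i(71 − 2X) − 17x_i, with X = x_i + Σ_{j≠i} x_j.
First-order condition: 54 − 4x_i − 2Σ_{j≠i} x_j = 0.
Imposing symmetry (x_j = x for all j) turns Σ_{j≠i} x_j into 3x, so 54 = 10x and x = 5.4.

5.4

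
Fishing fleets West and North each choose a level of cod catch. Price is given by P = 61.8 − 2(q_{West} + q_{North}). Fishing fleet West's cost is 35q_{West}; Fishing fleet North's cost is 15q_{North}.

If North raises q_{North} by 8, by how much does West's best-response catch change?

Fishing fleet West's profit: π = q_{West}(61.8 − 2(q_{West} + q_{North})) − 35q_{West}.
∂π/∂q_{West} = 26.8 − 4q_{West} − 2q_{North} = 0, so q_{West} = 6.7 − 0.5q_{North}.
The reaction-function slope is −0.5, so an 8-unit rise in q_{North} moves q_{West} by −0.5 × 8 = −4. West's best response falls — the actions are strategic substitutes.

-4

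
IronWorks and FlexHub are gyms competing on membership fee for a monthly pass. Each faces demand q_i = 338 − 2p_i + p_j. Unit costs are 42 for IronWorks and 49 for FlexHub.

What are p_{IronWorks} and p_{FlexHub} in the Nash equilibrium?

IronWorks's profit: π = (p_{IronWorks} − 42)(338 − 2p_{IronWorks} + p_{FlexHub}).
∂π/∂p_{IronWorks} = 422 − 4p_{IronWorks} + p_{FlexHub} = 0 ⇒ p_{IronWorks} = 105.5 + 0.25p_{FlexHub}.
Similarly p_{FlexHub} = 109 + 0.25p_{IronWorks}.
Substituting the second reaction function into the first: p_{IronWorks} = 105.5 + 0.25(109 + 0.25p_{IronWorks}), which gives 0.9375p_{IronWorks} = 132.75 ⇒ p_{IronWorks} = 141.6.
Then p_{FlexHub} = 109 + 0.25·141.6 = 144.4.

141.6, 144.4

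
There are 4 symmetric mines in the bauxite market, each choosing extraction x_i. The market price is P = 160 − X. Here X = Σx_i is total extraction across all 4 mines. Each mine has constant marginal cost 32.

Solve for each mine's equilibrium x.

A representative mine's profit is π_i = x_i(160 − X) − 32x_i, with X = x_i + Σ_{j≠i} x_j.
First-order condition: 128 − 2x_i − Σ_{j≠i} x_j = 0.
Imposing symmetry (x_j = x for all j) turns Σ_{j≠i} x_j into 3x, so 128 = 5x and x = 25.6.

25.6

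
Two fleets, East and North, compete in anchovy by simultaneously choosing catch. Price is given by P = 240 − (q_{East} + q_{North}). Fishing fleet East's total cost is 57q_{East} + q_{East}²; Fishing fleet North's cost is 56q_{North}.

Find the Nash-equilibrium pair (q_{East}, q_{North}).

Fishing fleet East's profit: π = q_{East}(240 − (q_{East} + q_{North})) − 57q_{East} − q_{East}².
∂π/∂q_{East} = 183 − 4q_{East} − q_{North} = 0, so q_{East} = 45.75 − 0.25q_{North}.
For North: ∂π/∂q_{North} = 184 − 2q_{North} − q_{East} = 0 ⇒ q_{North} = 92 − 0.5q_{East}.
Substituting the second reaction function into the first: q_{East} = 45.75 − 0.25(92 − 0.5q_{East}), which gives 0.875q_{East} = 22.75 ⇒ q_{East} = 26.
Then q_{North} = 92 − 0.5·26 = 79.

26, 79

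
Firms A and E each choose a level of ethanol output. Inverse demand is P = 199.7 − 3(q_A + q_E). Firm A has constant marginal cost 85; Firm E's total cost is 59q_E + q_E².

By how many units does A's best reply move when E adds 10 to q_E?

-5

Firm A's profit: π = q_A(199.7 − 3(q_A + q_E)) − 85q_A.
∂π/∂q_A = 114.7 − 6q_A − 3q_E = 0, so q_A = 1147/60 − 0.5q_E.
The reaction-function slope is −0.5, so a 10-unit rise in q_E moves q_A by −0.5 × 10 = −5. A's best response falls — the actions are strategic substitutes.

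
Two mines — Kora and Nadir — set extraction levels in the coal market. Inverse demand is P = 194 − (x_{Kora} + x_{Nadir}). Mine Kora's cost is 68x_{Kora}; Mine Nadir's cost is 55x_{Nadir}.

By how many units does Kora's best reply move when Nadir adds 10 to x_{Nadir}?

-5

Mine Kora's profit: π = x_{Kora}(194 − (x_{Kora} + x_{Nadir})) − 68x_{Kora}.
∂π/∂x_{Kora} = 126 − 2x_{Kora} − x_{Nadir} = 0, so x_{Kora} = 63 − 0.5x_{Nadir}.
The reaction-function slope is −0.5, so a 10-unit rise in x_{Nadir} moves x_{Kora} by −0.5 × 10 = −5. Kora's best response falls — the actions are strategic substitutes.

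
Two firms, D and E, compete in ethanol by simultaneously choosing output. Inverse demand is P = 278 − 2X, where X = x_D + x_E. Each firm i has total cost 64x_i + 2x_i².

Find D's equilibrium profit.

1831.84

Firm D's profit: π = x_D(278 − 2(x_D + x_E)) − 64x_D − 2x_D².
∂π/∂x_D = 214 − 8x_D − 2x_E = 0, so x_D = 26.75 − 0.25x_E.
The game is symmetric, so in equilibrium x_E = x_D: the reaction function gives 1.25x_D = 26.75, hence x_D = 21.4.
Price P = 278 − 2·42.8 = 192.4.
D's profit: (192.4 − 64)·21.4 − 2(21.4)² = 1831.84.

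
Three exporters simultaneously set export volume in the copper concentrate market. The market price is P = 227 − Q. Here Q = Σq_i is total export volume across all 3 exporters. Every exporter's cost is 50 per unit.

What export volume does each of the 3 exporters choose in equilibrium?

44.25

A representative exporter's profit is π_i = q_i(227 − Q) − 50q_i, with Q = q_i + Σ_{j≠i} q_j.
First-order condition: 177 − 2q_i − Σ_{j≠i} q_j = 0.
In a symmetric equilibrium every exporter chooses the same q, so Σ_{j≠i} q_j = 2q. The condition becomes 177 − 4q = 0, giving q = 177/4 = 44.25.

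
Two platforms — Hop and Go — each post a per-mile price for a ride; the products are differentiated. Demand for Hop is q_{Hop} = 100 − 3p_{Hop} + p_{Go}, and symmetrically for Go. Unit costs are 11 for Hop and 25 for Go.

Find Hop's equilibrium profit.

846.72

Hop's profit: π = (p_{Hop} − 11)(100 − 3p_{Hop} + p_{Go}).
∂π/∂p_{Hop} = 133 − 6p_{Hop} + p_{Go} = 0 ⇒ p_{Hop} = 133/6 + (1/6)p_{Go}.
Similarly p_{Go} = 175/6 + (1/6)p_{Hop}.
Solving the two reaction functions simultaneously: (1 − (1/6)(1/6))p_{Hop} = 133/6 + (1/6)·(175/6), so (35/36)p_{Hop} = 973/36 and p_{Hop} = 27.8.
Then p_{Go} = 175/6 + (1/6)·27.8 = 33.8.
q_{Hop} = 100 − 3·27.8 + 33.8 = 50.4.
Profit = (27.8 − 11)·50.4 = 846.72.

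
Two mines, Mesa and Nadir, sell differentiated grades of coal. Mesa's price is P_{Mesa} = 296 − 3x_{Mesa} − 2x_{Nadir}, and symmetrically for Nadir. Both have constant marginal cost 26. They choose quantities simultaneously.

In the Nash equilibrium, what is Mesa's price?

127.25

Mine Mesa's profit: π = x_{Mesa}(296 − 3x_{Mesa} − 2x_{Nadir}) − 26x_{Mesa}.
∂π/∂x_{Mesa} = 270 − 6x_{Mesa} − 2x_{Nadir} = 0 ⇒ x_{Mesa} = 45 − (1/3)x_{Nadir}.
Setting x_{Mesa} = x_{Nadir} in the reaction function: x_{Mesa} = 45 − (1/3)x_{Mesa}, so x_{Mesa} = 45 / (4/3) = 33.75.
P_{Mesa} = 296 − 3·33.75 − 2·33.75 = 127.25.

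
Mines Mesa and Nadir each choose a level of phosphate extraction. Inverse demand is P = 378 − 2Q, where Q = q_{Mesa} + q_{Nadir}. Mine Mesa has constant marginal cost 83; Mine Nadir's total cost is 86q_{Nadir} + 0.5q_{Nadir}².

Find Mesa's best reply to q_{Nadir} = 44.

Mine Mesa's profit: π = q_{Mesa}(378 − 2(q_{Mesa} + q_{Nadir})) − 83q_{Mesa}.
∂π/∂q_{Mesa} = 295 − 4q_{Mesa} − 2q_{Nadir} = 0, so q_{Mesa} = 73.75 − 0.5q_{Nadir}.
At q_{Nadir} = 44: q_{Mesa} = 73.75 − 0.5·44 = 51.75.

51.75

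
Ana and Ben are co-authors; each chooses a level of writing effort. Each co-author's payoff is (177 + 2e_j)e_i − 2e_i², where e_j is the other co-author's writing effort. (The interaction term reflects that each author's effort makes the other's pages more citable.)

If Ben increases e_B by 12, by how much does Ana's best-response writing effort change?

6

Ana's payoff is (177 + 2e_B)e_A − 2e_A².
∂π/∂e_A = 177 + 2e_B − 4e_A = 0, so e_A = 44.25 + 0.5e_B.
The reaction-function slope is 0.5, so a 12-unit rise in e_B moves e_A by 0.5 × 12 = 6. Ana's best response rises — the actions are strategic complements.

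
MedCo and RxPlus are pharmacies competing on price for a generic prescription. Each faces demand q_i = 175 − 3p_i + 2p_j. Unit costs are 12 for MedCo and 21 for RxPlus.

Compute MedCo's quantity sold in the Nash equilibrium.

127.3125

MedCo's profit: π = (p_{MedCo} − 12)(175 − 3p_{MedCo} + 2p_{RxPlus}).
∂π/∂p_{MedCo} = 211 − 6p_{MedCo} + 2p_{RxPlus} = 0 ⇒ p_{MedCo} = 211/6 + (1/3)p_{RxPlus}.
Similarly p_{RxPlus} = 119/3 + (1/3)p_{MedCo}.
Solving the two reaction functions simultaneously: (1 − (1/3)(1/3))p_{MedCo} = 211/6 + (1/3)·(119/3), so (8/9)p_{MedCo} = 871/18 and p_{MedCo} = 54.4375.
Then p_{RxPlus} = 119/3 + (1/3)·54.4375 = 57.8125.
q_{MedCo} = 175 − 3·54.4375 + 2·57.8125 = 127.3125.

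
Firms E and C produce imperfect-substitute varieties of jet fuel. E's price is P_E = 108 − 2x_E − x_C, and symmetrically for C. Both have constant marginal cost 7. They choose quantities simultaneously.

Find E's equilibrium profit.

816.08

Firm E's profit: π = x_E(108 − 2x_E − x_C) − 7x_E.
∂π/∂x_E = 101 − 4x_E − x_C = 0 ⇒ x_E = 25.25 − 0.25x_C.
The game is symmetric, so in equilibrium x_C = x_E: the reaction function gives 1.25x_E = 25.25, hence x_E = 20.2.
P_E = 108 − 2·20.2 − 20.2 = 47.4.
Profit = (47.4 − 7)·20.2 = 816.08.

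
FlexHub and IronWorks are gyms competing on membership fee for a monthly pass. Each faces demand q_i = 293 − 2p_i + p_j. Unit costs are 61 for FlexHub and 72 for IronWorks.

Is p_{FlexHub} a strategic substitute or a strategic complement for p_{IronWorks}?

FlexHub's profit: π = (p_{FlexHub} − 61)(293 − 2p_{FlexHub} + p_{IronWorks}).
∂π/∂p_{FlexHub} = 415 − 4p_{FlexHub} + p_{IronWorks} = 0 ⇒ p_{FlexHub} = 103.75 + 0.25p_{IronWorks}.
The best-response slope dp_{FlexHub}/dp_{IronWorks} = 0.25 > 0: the reaction function is upward-sloping, so the choices are strategic complements.

strategic complements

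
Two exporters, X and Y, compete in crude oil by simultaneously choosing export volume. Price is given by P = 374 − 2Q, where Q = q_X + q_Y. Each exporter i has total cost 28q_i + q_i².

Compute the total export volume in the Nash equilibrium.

86.5

Exporter X's profit: π = q_X(374 − 2(q_X + q_Y)) − 28q_X − q_X².
∂π/∂q_X = 346 − 6q_X − 2q_Y = 0, so q_X = 173/3 − (1/3)q_Y.
The game is symmetric, so in equilibrium q_Y = q_X: the reaction function gives (4/3)q_X = 173/3, hence q_X = 43.25.
Total export volume: 43.25 + 43.25 = 86.5.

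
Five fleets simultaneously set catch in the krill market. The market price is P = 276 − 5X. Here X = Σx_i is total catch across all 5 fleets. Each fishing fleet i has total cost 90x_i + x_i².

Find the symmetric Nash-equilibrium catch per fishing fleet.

5.8125

A representative fishing fleet's profit is π_i = x_i(276 − 5X) − 90x_i − x_i², with X = x_i + Σ_{j≠i} x_j.
First-order condition: 186 − 12x_i − 5Σ_{j≠i} x_j = 0.
With identical fishing fleets, set every x_j = x: then 186 − 12x − 20x = 0, i.e. x = 186/32 = 5.8125.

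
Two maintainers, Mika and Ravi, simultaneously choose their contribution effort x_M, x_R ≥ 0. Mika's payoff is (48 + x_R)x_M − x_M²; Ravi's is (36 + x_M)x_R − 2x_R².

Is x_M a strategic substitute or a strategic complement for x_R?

strategic complements

Expanding Mika's payoff: 48x_M + x_Rx_M − x_M².
∂π/∂x_M = 48 + x_R − 2x_M = 0, so x_M = 24 + 0.5x_R.
The best-response slope dx_M/dx_R = 0.5 > 0: the reaction function is upward-sloping, so the choices are strategic complements.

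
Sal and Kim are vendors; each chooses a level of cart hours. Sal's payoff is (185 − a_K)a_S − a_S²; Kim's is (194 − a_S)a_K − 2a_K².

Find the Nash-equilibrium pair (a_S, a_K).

78, 29

Expanding Sal's payoff: 185a_S − a_Ka_S − a_S².
∂π/∂a_S = 185 − a_K − 2a_S = 0, so a_S = 92.5 − 0.5a_K.
Likewise for Kim: a_K = 48.5 − 0.25a_S.
Solving the two reaction functions simultaneously: (1 − (−0.5)(−0.25))a_S = 92.5 − 0.5·48.5, so 0.875a_S = 68.25 and a_S = 78.
Then a_K = 48.5 − 0.25·78 = 29.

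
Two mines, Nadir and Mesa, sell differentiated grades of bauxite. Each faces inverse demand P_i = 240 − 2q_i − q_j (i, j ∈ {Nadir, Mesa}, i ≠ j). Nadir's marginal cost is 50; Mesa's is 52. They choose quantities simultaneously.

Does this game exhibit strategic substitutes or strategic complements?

Mine Nadir's profit: π = q_{Nadir}(240 − 2q_{Nadir} − q_{Mesa}) − 50q_{Nadir}.
∂π/∂q_{Nadir} = 190 − 4q_{Nadir} − q_{Mesa} = 0 ⇒ q_{Nadir} = 47.5 − 0.25q_{Mesa}.
The best-response slope dq_{Nadir}/dq_{Mesa} = −0.25 < 0: the reaction function is downward-sloping, so the choices are strategic substitutes.

strategic substitutes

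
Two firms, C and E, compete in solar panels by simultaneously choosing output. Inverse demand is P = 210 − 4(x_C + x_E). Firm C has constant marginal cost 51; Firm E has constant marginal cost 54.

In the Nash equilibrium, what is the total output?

26.25

Firm C's profit: π = x_C(210 − 4(x_C + x_E)) − 51x_C.
∂π/∂x_C = 159 − 8x_C − 4x_E = 0, so x_C = 19.875 − 0.5x_E.
By the same steps for E: x_E = 19.5 − 0.5x_C.
Plugging x_E into C's best response: x_C = 19.875 − 0.5(19.5 − 0.5x_C) ⇒ 0.75x_C = 10.125, so x_C = 13.5.
Then x_E = 19.5 − 0.5·13.5 = 12.75.
Total output: 13.5 + 12.75 = 26.25.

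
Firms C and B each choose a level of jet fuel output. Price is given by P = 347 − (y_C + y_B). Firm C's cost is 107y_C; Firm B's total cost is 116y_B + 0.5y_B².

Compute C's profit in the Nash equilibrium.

Firm C's profit: π = y_C(347 − (y_C + y_B)) − 107y_C.
∂π/∂y_C = 240 − 2y_C − y_B = 0, so y_C = 120 − 0.5y_B.
For B: ∂π/∂y_B = 231 − 3y_B − y_C = 0 ⇒ y_B = 77 − (1/3)y_C.
Substituting the second reaction function into the first: y_C = 120 − 0.5(77 − (1/3)y_C), which gives (5/6)y_C = 81.5 ⇒ y_C = 97.8.
Then y_B = 77 − (1/3)·97.8 = 44.4.
Price P = 347 − 142.2 = 204.8.
C's profit: (204.8 − 107)·97.8 = 9564.84.

9564.84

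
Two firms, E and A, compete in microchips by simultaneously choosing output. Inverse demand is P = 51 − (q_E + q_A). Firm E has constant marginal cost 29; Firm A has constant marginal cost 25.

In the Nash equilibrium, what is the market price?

35

Firm E's profit: π = q_E(51 − (q_E + q_A)) − 29q_E.
∂π/∂q_E = 22 − 2q_E − q_A = 0, so q_E = 11 − 0.5q_A.
By the same steps for A: q_A = 13 − 0.5q_E.
Solving the two reaction functions simultaneously: (1 − (−0.5)(−0.5))q_E = 11 − 0.5·13, so 0.75q_E = 4.5 and q_E = 6.
Then q_A = 13 − 0.5·6 = 10.
Equilibrium price: P = 51 − 16 = 35.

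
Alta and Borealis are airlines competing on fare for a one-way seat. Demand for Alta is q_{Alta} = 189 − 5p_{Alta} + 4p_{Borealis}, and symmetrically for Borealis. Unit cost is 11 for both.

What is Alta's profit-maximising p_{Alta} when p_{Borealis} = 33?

37.6

Alta's profit: π = (p_{Alta} − 11)(189 − 5p_{Alta} + 4p_{Borealis}).
∂π/∂p_{Alta} = 244 − 10p_{Alta} + 4p_{Borealis} = 0 ⇒ p_{Alta} = 24.4 + 0.4p_{Borealis}.
At p_{Borealis} = 33: p_{Alta} = 24.4 + 0.4·33 = 37.6.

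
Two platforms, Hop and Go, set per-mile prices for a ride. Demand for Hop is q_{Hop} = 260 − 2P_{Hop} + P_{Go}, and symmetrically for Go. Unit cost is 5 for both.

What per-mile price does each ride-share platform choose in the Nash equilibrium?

90

Hop's profit: π = (P_{Hop} − 5)(260 − 2P_{Hop} + P_{Go}).
∂π/∂P_{Hop} = 270 − 4P_{Hop} + P_{Go} = 0 ⇒ P_{Hop} = 67.5 + 0.25P_{Go}.
By symmetry P_{Go} = P_{Hop}; substituting into the reaction function, 0.75P_{Hop} = 67.5 and P_{Hop} = 90.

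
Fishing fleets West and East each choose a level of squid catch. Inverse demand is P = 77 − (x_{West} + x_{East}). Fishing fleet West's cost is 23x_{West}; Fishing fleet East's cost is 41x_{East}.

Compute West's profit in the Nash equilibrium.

576

Fishing fleet West's profit: π = x_{West}(77 − (x_{West} + x_{East})) − 23x_{West}.
∂π/∂x_{West} = 54 − 2x_{West} − x_{East} = 0, so x_{West} = 27 − 0.5x_{East}.
By the same steps for East: x_{East} = 18 − 0.5x_{West}.
Plugging x_{East} into West's best response: x_{West} = 27 − 0.5(18 − 0.5x_{West}) ⇒ 0.75x_{West} = 18, so x_{West} = 24.
Then x_{East} = 18 − 0.5·24 = 6.
Price P = 77 − 30 = 47.
West's profit: (47 − 23)·24 = 576.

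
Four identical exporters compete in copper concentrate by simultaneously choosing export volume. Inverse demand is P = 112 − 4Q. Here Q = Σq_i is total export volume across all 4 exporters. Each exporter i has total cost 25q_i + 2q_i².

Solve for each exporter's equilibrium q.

3.625

A representative exporter's profit is π_i = q_i(112 − 4Q) − 25q_i − 2q_i², with Q = q_i + Σ_{j≠i} q_j.
First-order condition: 87 − 12q_i − 4Σ_{j≠i} q_j = 0.
In a symmetric equilibrium every exporter chooses the same q, so Σ_{j≠i} q_j = 3q. The condition becomes 87 − 24q = 0, giving q = 87/24 = 3.625.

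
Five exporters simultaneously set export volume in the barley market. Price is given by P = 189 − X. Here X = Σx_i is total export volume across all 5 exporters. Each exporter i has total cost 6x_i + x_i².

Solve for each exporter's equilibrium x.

A representative exporter's profit is π_i = x_i(189 − X) − 6x_i − x_i², with X = x_i + Σ_{j≠i} x_j.
First-order condition: 183 − 4x_i − Σ_{j≠i} x_j = 0.
Imposing symmetry (x_j = x for all j) turns Σ_{j≠i} x_j into 4x, so 183 = 8x and x = 22.875.

22.875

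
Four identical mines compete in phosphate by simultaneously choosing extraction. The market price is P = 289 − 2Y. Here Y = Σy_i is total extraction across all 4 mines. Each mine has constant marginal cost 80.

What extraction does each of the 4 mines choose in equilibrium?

20.9

A representative mine's profit is π_i = y_i(289 − 2Y) − 80y_i, with Y = y_i + Σ_{j≠i} y_j.
First-order condition: 209 − 4y_i − 2Σ_{j≠i} y_j = 0.
In a symmetric equilibrium every mine chooses the same y, so Σ_{j≠i} y_j = 3y. The condition becomes 209 − 10y = 0, giving y = 209/10 = 20.9.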